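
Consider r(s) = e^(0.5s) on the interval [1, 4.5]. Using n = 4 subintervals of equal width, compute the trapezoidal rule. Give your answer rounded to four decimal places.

Δs = (4.5 − 1)/4 = 0.875.
r(1) ≈ 1.6487, r(1.875) ≈ 2.5536, r(2.75) ≈ 3.9551, r(3.625) ≈ 6.1257, r(4.5) ≈ 9.4877.
T_4 = (Δs/2)·[r(s_0) + 2r(s_1) + 2r(s_2) + 2r(s_3) + r(s_4)].
Sum ≈ 15.9273.

15.9273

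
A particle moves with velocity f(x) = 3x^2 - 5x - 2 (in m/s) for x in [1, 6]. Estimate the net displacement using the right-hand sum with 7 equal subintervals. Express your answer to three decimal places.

Δx = (6 − 1)/7 = 5/7.
Right endpoints: 12/7, 17/7, 22/7, 27/7, 32/7, 37/7, 6.
f(12/7) = -86/49, f(17/7) = 174/49, f(22/7) = 584/49, f(27/7) = 1144/49, f(32/7) = 1854/49, f(37/7) = 2714/49, f(6) = 76.
Sum = Δx · [f(12/7) + f(17/7) + f(22/7) + ...].
Sum ≈ 147.347.

147.347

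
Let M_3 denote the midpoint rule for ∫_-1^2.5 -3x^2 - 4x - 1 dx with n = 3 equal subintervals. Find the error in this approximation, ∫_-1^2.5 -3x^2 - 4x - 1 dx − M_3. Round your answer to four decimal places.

-1.1910

Exact integral: ∫_-1^2.5 f(x) dx = -30.625.
M_3 ≈ -29.434028.
Error ≈ -30.625 − (-29.434028) ≈ -1.1910.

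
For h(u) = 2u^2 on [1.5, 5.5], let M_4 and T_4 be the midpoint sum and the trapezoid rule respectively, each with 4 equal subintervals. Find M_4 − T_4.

-2

M_4 = 108.
T_4 = 110.
M_4 − T_4 = -2.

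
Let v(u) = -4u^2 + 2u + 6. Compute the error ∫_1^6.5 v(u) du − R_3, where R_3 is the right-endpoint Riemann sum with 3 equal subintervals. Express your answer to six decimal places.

Exact integral: ∫_1^6.5 v(u) du ≈ -290.58333333.
R_3 ≈ -444.07407407.
Error ≈ -290.58333333 − (-444.07407407) ≈ 153.490741.

153.490741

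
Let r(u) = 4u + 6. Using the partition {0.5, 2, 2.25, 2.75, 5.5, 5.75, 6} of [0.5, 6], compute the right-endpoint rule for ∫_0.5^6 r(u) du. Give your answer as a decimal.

Subinterval widths: 1.5, 0.25, 0.5, 2.75, 0.25, 0.25.
Right endpoints: 2, 2.25, 2.75, 5.5, 5.75, 6.
r(2) = 14, r(2.25) = 15, r(2.75) = 17, r(5.5) = 28, r(5.75) = 29, r(6) = 30.
Sum = Σ Δu_i · r(u_i).
Sum = 125.

125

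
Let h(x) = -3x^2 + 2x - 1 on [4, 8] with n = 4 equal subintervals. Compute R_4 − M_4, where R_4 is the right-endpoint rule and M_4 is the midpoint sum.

-71

R_4 = -474.
M_4 = -403.
R_4 − M_4 = -71.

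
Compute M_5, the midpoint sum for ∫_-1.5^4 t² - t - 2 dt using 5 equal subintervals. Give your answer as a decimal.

Δt = (4 − (-1.5))/5 = 1.1.
Midpoints: -0.95, 0.15, 1.25, 2.35, 3.45.
f(-0.95) = -0.1475, f(0.15) = -2.1275, f(1.25) = -1.6875, f(2.35) = 1.1725, f(3.45) = 6.4525.
Sum = Δt · [f(-0.95) + f(0.15) + f(1.25) + f(2.35) + f(3.45)].
Sum = 4.02875.

4.02875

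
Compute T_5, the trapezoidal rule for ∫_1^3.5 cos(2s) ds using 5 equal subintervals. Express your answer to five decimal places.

Δs = (3.5 − 1)/5 = 0.5.
f(1) ≈ -0.41615, f(1.5) ≈ -0.98999, f(2) ≈ -0.65364, f(2.5) ≈ 0.28366, f(3) ≈ 0.96017, f(3.5) ≈ 0.75390.
T_5 = (Δs/2)·[f(s_0) + 2f(s_1) + ... + 2f(s_{4}) + f(s_5)].
Sum ≈ -0.11546.

-0.11546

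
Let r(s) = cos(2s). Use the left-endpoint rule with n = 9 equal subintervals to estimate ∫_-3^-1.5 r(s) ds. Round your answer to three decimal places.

Δs = (-1.5 − (-3))/9 = 1/6.
Left endpoints: -3, -17/6, -8/3, -2.5, -7/3, -13/6, -2, -11/6, -5/3.
r(-3) ≈ 0.960, r(-17/6) ≈ 0.816, r(-8/3) ≈ 0.582, r(-2.5) ≈ 0.284, r(-7/3) ≈ -0.046, r(-13/6) ≈ -0.370, r(-2) ≈ -0.654, r(-11/6) ≈ -0.865, r(-5/3) ≈ -0.982.
Sum = Δs · [r(-3) + r(-17/6) + r(-8/3) + ...].
Sum ≈ -0.046.

-0.046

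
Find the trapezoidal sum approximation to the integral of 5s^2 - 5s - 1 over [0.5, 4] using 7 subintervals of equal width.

Δs = (4 − 0.5)/7 = 0.5.
f(0.5) = -2.25, f(1) = -1, f(1.5) = 2.75, f(2) = 9, f(2.5) = 17.75, f(3) = 29, f(3.5) = 42.75, f(4) = 59.
T_7 = (Δs/2)·[f(s_0) + 2f(s_1) + ... + 2f(s_{6}) + f(s_7)].
Sum = 64.3125.

64.3125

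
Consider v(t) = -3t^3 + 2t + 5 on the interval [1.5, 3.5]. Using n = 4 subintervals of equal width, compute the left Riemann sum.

-62

Δt = (3.5 − 1.5)/4 = 0.5.
Left endpoints: 1.5, 2, 2.5, 3.
v(1.5) = -2.125, v(2) = -15, v(2.5) = -36.875, v(3) = -70.
Sum = Δt · [v(1.5) + v(2) + v(2.5) + v(3)].
Sum = -62.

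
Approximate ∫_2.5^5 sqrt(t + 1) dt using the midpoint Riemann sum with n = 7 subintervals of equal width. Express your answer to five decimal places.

Δt = (5 − 2.5)/7 = 5/14.
Midpoints: 75/28, 85/28, 95/28, 3.75, 115/28, 125/28, 135/28.
f(75/28) ≈ 1.91796, f(85/28) ≈ 2.00891, f(95/28) ≈ 2.09591, f(3.75) ≈ 2.17945, f(115/28) ≈ 2.25990, f(125/28) ≈ 2.33758, f(135/28) ≈ 2.41276.
Sum = Δt · [f(75/28) + f(85/28) + f(95/28) + ...].
Sum ≈ 5.43303.

5.43303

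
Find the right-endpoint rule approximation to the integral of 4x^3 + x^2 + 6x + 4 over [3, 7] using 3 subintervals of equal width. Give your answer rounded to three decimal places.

3518.963

Δx = (7 − 3)/3 = 4/3.
Right endpoints: 13/3, 17/3, 7.
f(13/3) = 10105/27, f(17/3) = 21545/27, f(7) = 1467.
Sum = Δx · [f(13/3) + f(17/3) + f(7)].
Sum ≈ 3518.963.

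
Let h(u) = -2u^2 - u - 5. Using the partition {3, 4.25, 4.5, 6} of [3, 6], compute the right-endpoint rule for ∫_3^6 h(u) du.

-193.71875

Subinterval widths: 1.25, 0.25, 1.5.
Right endpoints: 4.25, 4.5, 6.
h(4.25) = -45.375, h(4.5) = -50, h(6) = -83.
Sum = Σ Δu_i · h(u_i).
Sum = -193.71875.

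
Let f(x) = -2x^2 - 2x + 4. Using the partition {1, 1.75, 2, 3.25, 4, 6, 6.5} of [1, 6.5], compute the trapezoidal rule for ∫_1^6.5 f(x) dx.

-205.3125

Subinterval widths: 0.75, 0.25, 1.25, 0.75, 2, 0.5.
f(1) = 0, f(1.75) = -5.625, f(2) = -8, f(3.25) = -23.625, f(4) = -36, f(6) = -80, f(6.5) = -93.5.
On each subinterval the trapezoid contributes (Δx_i/2)·[f(x_{i-1}) + f(x_i)].
Sum = -205.3125.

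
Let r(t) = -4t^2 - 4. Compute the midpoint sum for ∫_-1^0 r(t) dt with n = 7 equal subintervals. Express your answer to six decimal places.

Δt = (0 − (-1))/7 = 1/7.
Midpoints: -13/14, -11/14, -9/14, -0.5, -5/14, -3/14, -1/14.
r(-13/14) = -365/49, r(-11/14) = -317/49, r(-9/14) = -277/49, r(-0.5) = -5, r(-5/14) = -221/49, r(-3/14) = -205/49, r(-1/14) = -197/49.
Sum = Δt · [r(-13/14) + r(-11/14) + r(-9/14) + ...].
Sum ≈ -5.326531.

-5.326531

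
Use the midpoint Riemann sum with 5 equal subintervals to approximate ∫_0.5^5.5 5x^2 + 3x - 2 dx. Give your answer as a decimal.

Δx = (5.5 − 0.5)/5 = 1.
Midpoints: 1, 2, 3, 4, 5.
f(1) = 6, f(2) = 24, f(3) = 52, f(4) = 90, f(5) = 138.
Sum = Δx · [f(1) + f(2) + f(3) + f(4) + f(5)].
Sum = 310.

310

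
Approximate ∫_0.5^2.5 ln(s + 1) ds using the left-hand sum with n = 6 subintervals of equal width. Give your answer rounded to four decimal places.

1.6317

Δs = (2.5 − 0.5)/6 = 1/3.
Left endpoints: 0.5, 5/6, 7/6, 1.5, 11/6, 13/6.
f(0.5) ≈ 0.4055, f(5/6) ≈ 0.6061, f(7/6) ≈ 0.7732, f(1.5) ≈ 0.9163, f(11/6) ≈ 1.0415, f(13/6) ≈ 1.1527.
Sum = Δs · [f(0.5) + f(5/6) + f(7/6) + ...].
Sum ≈ 1.6317.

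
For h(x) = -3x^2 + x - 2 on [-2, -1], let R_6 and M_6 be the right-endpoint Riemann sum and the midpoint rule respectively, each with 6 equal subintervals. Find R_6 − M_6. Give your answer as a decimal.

R_6 ≈ -9.68056.
M_6 ≈ -10.49306.
R_6 − M_6 = 0.8125.

0.8125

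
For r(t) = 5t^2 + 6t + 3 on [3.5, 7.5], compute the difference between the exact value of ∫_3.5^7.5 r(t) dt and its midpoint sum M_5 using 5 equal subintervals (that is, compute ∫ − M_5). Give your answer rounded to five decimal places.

Exact integral: ∫_3.5^7.5 r(t) dt ≈ 775.6666667.
M_5 = 774.6.
Error ≈ 775.6666667 − 774.6 ≈ 1.06667.

1.06667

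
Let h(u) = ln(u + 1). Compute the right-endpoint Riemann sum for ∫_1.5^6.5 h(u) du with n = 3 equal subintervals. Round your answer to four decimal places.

Δu = (6.5 − 1.5)/3 = 5/3.
Right endpoints: 19/6, 29/6, 6.5.
h(19/6) ≈ 1.4271, h(29/6) ≈ 1.7636, h(6.5) ≈ 2.0149.
Sum = Δu · [h(19/6) + h(29/6) + h(6.5)].
Sum ≈ 8.6760.

8.6760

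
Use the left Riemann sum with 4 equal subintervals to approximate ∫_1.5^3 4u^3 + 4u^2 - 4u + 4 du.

Δu = (3 − 1.5)/4 = 0.375.
Left endpoints: 1.5, 1.875, 2.25, 2.625.
f(1.5) = 20.5, f(1.875) = 36.9296875, f(2.25) = 60.8125, f(2.625) = 93.4140625.
Sum = Δu · [f(1.5) + f(1.875) + f(2.25) + f(2.625)].
Sum = 79.37109375.

79.37109375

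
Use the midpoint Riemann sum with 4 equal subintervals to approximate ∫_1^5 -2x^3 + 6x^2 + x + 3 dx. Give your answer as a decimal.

-36

Δx = (5 − 1)/4 = 1.
Midpoints: 1.5, 2.5, 3.5, 4.5.
f(1.5) = 11.25, f(2.5) = 11.75, f(3.5) = -5.75, f(4.5) = -53.25.
Sum = Δx · [f(1.5) + f(2.5) + f(3.5) + f(4.5)].
Sum = -36.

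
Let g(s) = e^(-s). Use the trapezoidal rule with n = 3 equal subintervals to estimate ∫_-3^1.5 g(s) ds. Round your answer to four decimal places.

23.4540

Δs = (1.5 − (-3))/3 = 1.5.
g(-3) ≈ 20.0855, g(-1.5) ≈ 4.4817, g(0) ≈ 1.0000, g(1.5) ≈ 0.2231.
T_3 = (Δs/2)·[g(s_0) + 2g(s_1) + 2g(s_2) + g(s_3)].
Sum ≈ 23.4540.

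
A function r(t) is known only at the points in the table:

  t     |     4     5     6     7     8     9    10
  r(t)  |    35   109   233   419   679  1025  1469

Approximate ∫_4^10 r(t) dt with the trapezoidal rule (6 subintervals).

Δt = 1.
T_6 = (1/2)·[35 + 2·109 + 2·233 + 2·419 + 2·679 + 2·1025 + 1469] = 3217.

3217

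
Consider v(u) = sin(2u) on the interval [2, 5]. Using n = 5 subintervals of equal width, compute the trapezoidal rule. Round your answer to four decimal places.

0.0813

Δu = (5 − 2)/5 = 0.6.
v(2) ≈ -0.7568, v(2.6) ≈ -0.8835, v(3.2) ≈ 0.1165, v(3.8) ≈ 0.9679, v(4.4) ≈ 0.5849, v(5) ≈ -0.5440.
T_5 = (Δu/2)·[v(u_0) + 2v(u_1) + ... + 2v(u_{4}) + v(u_5)].
Sum ≈ 0.0813.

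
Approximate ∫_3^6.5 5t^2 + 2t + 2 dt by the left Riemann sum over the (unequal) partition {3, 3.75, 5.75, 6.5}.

333.484375

Subinterval widths: 0.75, 2, 0.75.
Left endpoints: 3, 3.75, 5.75.
f(3) = 53, f(3.75) = 79.8125, f(5.75) = 178.8125.
Sum = Σ Δt_i · f(t_i).
Sum = 333.484375.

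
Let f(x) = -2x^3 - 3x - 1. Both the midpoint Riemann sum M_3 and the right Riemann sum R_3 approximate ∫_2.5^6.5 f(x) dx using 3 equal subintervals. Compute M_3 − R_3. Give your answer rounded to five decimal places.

M_3 = -915.
R_3 ≈ -1316.3333333.
M_3 − R_3 ≈ 401.33333.

401.33333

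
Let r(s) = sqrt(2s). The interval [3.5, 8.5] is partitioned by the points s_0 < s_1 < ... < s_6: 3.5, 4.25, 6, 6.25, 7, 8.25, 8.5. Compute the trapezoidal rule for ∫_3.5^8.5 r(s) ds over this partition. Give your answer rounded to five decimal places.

Subinterval widths: 0.75, 1.75, 0.25, 0.75, 1.25, 0.25.
r(3.5) ≈ 2.64575, r(4.25) ≈ 2.91548, r(6) ≈ 3.46410, r(6.25) ≈ 3.53553, r(7) ≈ 3.74166, r(8.25) ≈ 4.06202, r(8.5) ≈ 4.12311.
On each subinterval the trapezoid contributes (Δs_i/2)·[r(s_{i-1}) + r(s_i)].
Sum ≈ 17.17193.

17.17193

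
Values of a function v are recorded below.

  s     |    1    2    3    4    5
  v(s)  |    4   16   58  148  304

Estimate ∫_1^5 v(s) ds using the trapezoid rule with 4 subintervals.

Δs = 1.
T_4 = (1/2)·[4 + 2·16 + 2·58 + 2·148 + 304] = 376.

376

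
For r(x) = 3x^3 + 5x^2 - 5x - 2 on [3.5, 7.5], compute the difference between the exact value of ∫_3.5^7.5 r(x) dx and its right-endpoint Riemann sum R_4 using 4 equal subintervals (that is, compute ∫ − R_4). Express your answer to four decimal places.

-704.8333

Exact integral: ∫_3.5^7.5 r(x) dx ≈ 2774.166667.
R_4 = 3479.
Error ≈ 2774.166667 − 3479 ≈ -704.8333.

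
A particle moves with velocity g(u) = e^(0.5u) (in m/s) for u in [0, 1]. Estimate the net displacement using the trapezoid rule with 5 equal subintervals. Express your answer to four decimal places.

1.2985

Δu = (1 − 0)/5 = 0.2.
g(0) ≈ 1.0000, g(0.2) ≈ 1.1052, g(0.4) ≈ 1.2214, g(0.6) ≈ 1.3499, g(0.8) ≈ 1.4918, g(1) ≈ 1.6487.
T_5 = (Δu/2)·[g(u_0) + 2g(u_1) + ... + 2g(u_{4}) + g(u_5)].
Sum ≈ 1.2985.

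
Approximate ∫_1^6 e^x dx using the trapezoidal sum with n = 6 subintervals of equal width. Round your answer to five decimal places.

423.63575

Δx = (6 − 1)/6 = 5/6.
f(1) ≈ 2.71828, f(11/6) ≈ 6.25470, f(8/3) ≈ 14.39192, f(3.5) ≈ 33.11545, f(13/3) ≈ 76.19786, f(31/6) ≈ 175.32943, f(6) ≈ 403.42879.
T_6 = (Δx/2)·[f(x_0) + 2f(x_1) + ... + 2f(x_{5}) + f(x_6)].
Sum ≈ 423.63575.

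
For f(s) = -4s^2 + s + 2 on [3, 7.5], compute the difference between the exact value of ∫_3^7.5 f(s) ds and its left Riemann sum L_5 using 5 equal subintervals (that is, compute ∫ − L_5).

-80.595

Exact integral: ∫_3^7.5 f(s) ds = -493.875.
L_5 = -413.28.
Error = -493.875 − (-413.28) = -80.595.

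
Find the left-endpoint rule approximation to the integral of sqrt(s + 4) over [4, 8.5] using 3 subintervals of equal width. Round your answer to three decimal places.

Δs = (8.5 − 4)/3 = 1.5.
Left endpoints: 4, 5.5, 7.
f(4) ≈ 2.828, f(5.5) ≈ 3.082, f(7) ≈ 3.317.
Sum = Δs · [f(4) + f(5.5) + f(7)].
Sum ≈ 13.841.

13.841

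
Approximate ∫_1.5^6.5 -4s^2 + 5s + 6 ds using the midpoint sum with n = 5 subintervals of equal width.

-230

Δs = (6.5 − 1.5)/5 = 1.
Midpoints: 2, 3, 4, 5, 6.
f(2) = 0, f(3) = -15, f(4) = -38, f(5) = -69, f(6) = -108.
Sum = Δs · [f(2) + f(3) + f(4) + f(5) + f(6)].
Sum = -230.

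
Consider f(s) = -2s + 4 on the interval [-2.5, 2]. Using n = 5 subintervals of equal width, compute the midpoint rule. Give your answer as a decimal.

20.25

Δs = (2 − (-2.5))/5 = 0.9.
Midpoints: -2.05, -1.15, -0.25, 0.65, 1.55.
f(-2.05) = 8.1, f(-1.15) = 6.3, f(-0.25) = 4.5, f(0.65) = 2.7, f(1.55) = 0.9.
Sum = Δs · [f(-2.05) + f(-1.15) + f(-0.25) + f(0.65) + f(1.55)].
Sum = 20.25.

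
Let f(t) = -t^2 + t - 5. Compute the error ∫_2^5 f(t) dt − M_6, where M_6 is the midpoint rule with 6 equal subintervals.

Exact integral: ∫_2^5 f(t) dt = -43.5.
M_6 = -43.4375.
Error = -43.5 − (-43.4375) = -0.0625.

-0.0625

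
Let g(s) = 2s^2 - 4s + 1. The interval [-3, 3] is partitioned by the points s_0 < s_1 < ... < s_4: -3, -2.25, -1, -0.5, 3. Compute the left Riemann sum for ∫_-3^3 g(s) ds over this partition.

Subinterval widths: 0.75, 1.25, 0.5, 3.5.
Left endpoints: -3, -2.25, -1, -0.5.
g(-3) = 31, g(-2.25) = 20.125, g(-1) = 7, g(-0.5) = 3.5.
Sum = Σ Δs_i · g(s_i).
Sum = 64.15625.

64.15625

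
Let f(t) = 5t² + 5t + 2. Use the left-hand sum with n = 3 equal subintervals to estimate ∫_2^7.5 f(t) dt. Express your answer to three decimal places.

Δt = (7.5 − 2)/3 = 11/6.
Left endpoints: 2, 23/6, 17/3.
f(2) = 32, f(23/6) = 3407/36, f(17/3) = 1718/9.
Sum = Δt · [f(2) + f(23/6) + f(17/3)].
Sum ≈ 582.134.

582.134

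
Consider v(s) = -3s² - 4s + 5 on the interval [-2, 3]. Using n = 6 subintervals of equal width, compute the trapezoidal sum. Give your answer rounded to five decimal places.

-21.73611

Δs = (3 − (-2))/6 = 5/6.
v(-2) = 1, v(-7/6) = 67/12, v(-1/3) = 6, v(0.5) = 2.25, v(4/3) = -17/3, v(13/6) = -17.75, v(3) = -34.
T_6 = (Δs/2)·[v(s_0) + 2v(s_1) + ... + 2v(s_{5}) + v(s_6)].
Sum ≈ -21.73611.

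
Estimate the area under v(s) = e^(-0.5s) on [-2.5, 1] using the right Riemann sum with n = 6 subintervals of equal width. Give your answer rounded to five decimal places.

Δs = (1 − (-2.5))/6 = 7/12.
Right endpoints: -23/12, -4/3, -0.75, -1/6, 5/12, 1.
v(-23/12) ≈ 2.60735, v(-4/3) ≈ 1.94773, v(-0.75) ≈ 1.45499, v(-1/6) ≈ 1.08690, v(5/12) ≈ 0.81194, v(1) ≈ 0.60653.
Sum = Δs · [v(-23/12) + v(-4/3) + v(-0.75) + ...].
Sum ≈ 4.96734.

4.96734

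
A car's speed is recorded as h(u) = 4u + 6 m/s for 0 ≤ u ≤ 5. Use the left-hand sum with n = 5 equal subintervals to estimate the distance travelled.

Δu = (5 − 0)/5 = 1.
Left endpoints: 0, 1, 2, 3, 4.
h(0) = 6, h(1) = 10, h(2) = 14, h(3) = 18, h(4) = 22.
Sum = Δu · [h(0) + h(1) + h(2) + h(3) + h(4)].
Sum = 70.

70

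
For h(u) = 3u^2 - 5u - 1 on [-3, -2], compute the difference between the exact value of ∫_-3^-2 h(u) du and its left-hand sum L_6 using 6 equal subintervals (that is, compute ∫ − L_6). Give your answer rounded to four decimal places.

Exact integral: ∫_-3^-2 h(u) du = 30.5.
L_6 ≈ 32.180556.
Error ≈ 30.5 − 32.180556 ≈ -1.6806.

-1.6806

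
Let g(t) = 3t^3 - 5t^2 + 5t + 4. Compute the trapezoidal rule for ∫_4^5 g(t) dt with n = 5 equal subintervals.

201.82

Δt = (5 − 4)/5 = 0.2.
g(4) = 136, g(4.2) = 159.064, g(4.4) = 184.752, g(4.6) = 213.208, g(4.8) = 244.576, g(5) = 279.
T_5 = (Δt/2)·[g(t_0) + 2g(t_1) + ... + 2g(t_{4}) + g(t_5)].
Sum = 201.82.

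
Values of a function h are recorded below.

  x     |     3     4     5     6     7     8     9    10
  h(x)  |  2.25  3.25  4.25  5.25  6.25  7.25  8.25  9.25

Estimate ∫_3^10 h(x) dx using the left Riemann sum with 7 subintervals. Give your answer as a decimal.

Δx = 1.
Sum = 1·[2.25 + 3.25 + 4.25 + 5.25 + 6.25 + 7.25 + 8.25] = 36.75.

36.75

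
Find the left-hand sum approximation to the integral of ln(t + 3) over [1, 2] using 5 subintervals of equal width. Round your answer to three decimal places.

1.480

Δt = (2 − 1)/5 = 0.2.
Left endpoints: 1, 1.2, 1.4, 1.6, 1.8.
f(1) ≈ 1.386, f(1.2) ≈ 1.435, f(1.4) ≈ 1.482, f(1.6) ≈ 1.526, f(1.8) ≈ 1.569.
Sum = Δt · [f(1) + f(1.2) + f(1.4) + f(1.6) + f(1.8)].
Sum ≈ 1.480.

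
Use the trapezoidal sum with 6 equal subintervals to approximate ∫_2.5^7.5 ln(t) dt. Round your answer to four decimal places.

7.8057

Δt = (7.5 − 2.5)/6 = 5/6.
f(2.5) ≈ 0.9163, f(10/3) ≈ 1.2040, f(25/6) ≈ 1.4271, f(5) ≈ 1.6094, f(35/6) ≈ 1.7636, f(20/3) ≈ 1.8971, f(7.5) ≈ 2.0149.
T_6 = (Δt/2)·[f(t_0) + 2f(t_1) + ... + 2f(t_{5}) + f(t_6)].
Sum ≈ 7.8057.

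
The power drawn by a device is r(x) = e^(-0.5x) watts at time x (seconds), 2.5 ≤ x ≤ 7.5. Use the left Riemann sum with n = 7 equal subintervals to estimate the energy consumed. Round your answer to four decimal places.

Δx = (7.5 − 2.5)/7 = 5/7.
Left endpoints: 2.5, 45/14, 55/14, 65/14, 75/14, 85/14, 95/14.
r(2.5) ≈ 0.2865, r(45/14) ≈ 0.2005, r(55/14) ≈ 0.1403, r(65/14) ≈ 0.0981, r(75/14) ≈ 0.0687, r(85/14) ≈ 0.0480, r(95/14) ≈ 0.0336.
Sum = Δx · [r(2.5) + r(45/14) + r(55/14) + ...].
Sum ≈ 0.6255.

0.6255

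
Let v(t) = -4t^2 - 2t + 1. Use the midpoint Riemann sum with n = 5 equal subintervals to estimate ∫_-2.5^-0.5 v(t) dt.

-12.56

Δt = (-0.5 − (-2.5))/5 = 0.4.
Midpoints: -2.3, -1.9, -1.5, -1.1, -0.7.
v(-2.3) = -15.56, v(-1.9) = -9.64, v(-1.5) = -5, v(-1.1) = -1.64, v(-0.7) = 0.44.
Sum = Δt · [v(-2.3) + v(-1.9) + v(-1.5) + v(-1.1) + v(-0.7)].
Sum = -12.56.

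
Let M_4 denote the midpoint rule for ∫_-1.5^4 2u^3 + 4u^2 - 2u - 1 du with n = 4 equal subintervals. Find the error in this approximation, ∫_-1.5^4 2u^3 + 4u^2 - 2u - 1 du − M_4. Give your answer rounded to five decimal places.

Exact integral: ∫_-1.5^4 f(u) du ≈ 196.0520833.
M_4 ≈ 186.0869141.
Error ≈ 196.0520833 − 186.0869141 ≈ 9.96517.

9.96517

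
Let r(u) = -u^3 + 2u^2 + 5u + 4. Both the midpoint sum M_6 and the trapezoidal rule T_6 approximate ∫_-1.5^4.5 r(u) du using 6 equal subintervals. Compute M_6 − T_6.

3.75

M_6 = 32.
T_6 = 28.25.
M_6 − T_6 = 3.75.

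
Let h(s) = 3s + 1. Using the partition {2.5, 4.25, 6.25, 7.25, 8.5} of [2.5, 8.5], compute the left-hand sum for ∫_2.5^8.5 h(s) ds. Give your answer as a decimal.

Subinterval widths: 1.75, 2, 1, 1.25.
Left endpoints: 2.5, 4.25, 6.25, 7.25.
h(2.5) = 8.5, h(4.25) = 13.75, h(6.25) = 19.75, h(7.25) = 22.75.
Sum = Σ Δs_i · h(s_i).
Sum = 90.5625.

90.5625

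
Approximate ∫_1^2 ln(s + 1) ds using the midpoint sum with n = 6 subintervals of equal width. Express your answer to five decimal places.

0.90974

Δs = (2 − 1)/6 = 1/6.
Midpoints: 13/12, 1.25, 17/12, 19/12, 1.75, 23/12.
f(13/12) ≈ 0.73397, f(1.25) ≈ 0.81093, f(17/12) ≈ 0.88239, f(19/12) ≈ 0.94908, f(1.75) ≈ 1.01160, f(23/12) ≈ 1.07044.
Sum = Δs · [f(13/12) + f(1.25) + f(17/12) + ...].
Sum ≈ 0.90974.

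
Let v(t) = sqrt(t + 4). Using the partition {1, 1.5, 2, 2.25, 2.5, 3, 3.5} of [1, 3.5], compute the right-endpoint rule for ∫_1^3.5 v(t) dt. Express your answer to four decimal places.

Subinterval widths: 0.5, 0.5, 0.25, 0.25, 0.5, 0.5.
Right endpoints: 1.5, 2, 2.25, 2.5, 3, 3.5.
v(1.5) ≈ 2.3452, v(2) ≈ 2.4495, v(2.25) ≈ 2.5000, v(2.5) ≈ 2.5495, v(3) ≈ 2.6458, v(3.5) ≈ 2.7386.
Sum = Σ Δt_i · v(t_i).
Sum ≈ 6.3519.

6.3519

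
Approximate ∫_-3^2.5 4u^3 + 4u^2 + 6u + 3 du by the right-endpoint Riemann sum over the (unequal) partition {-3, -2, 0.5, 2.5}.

204.75

Subinterval widths: 1, 2.5, 2.
Right endpoints: -2, 0.5, 2.5.
f(-2) = -25, f(0.5) = 7.5, f(2.5) = 105.5.
Sum = Σ Δu_i · f(u_i).
Sum = 204.75.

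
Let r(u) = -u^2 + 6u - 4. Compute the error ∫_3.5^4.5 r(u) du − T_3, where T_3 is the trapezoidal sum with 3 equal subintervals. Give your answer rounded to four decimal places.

0.0185

Exact integral: ∫_3.5^4.5 r(u) du ≈ 3.916667.
T_3 ≈ 3.898148.
Error ≈ 3.916667 − 3.898148 ≈ 0.0185.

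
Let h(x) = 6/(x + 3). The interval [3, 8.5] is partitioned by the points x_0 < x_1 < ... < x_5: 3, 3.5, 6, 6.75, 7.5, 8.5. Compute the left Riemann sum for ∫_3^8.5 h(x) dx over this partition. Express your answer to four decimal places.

Subinterval widths: 0.5, 2.5, 0.75, 0.75, 1.
Left endpoints: 3, 3.5, 6, 6.75, 7.5.
h(3) = 1, h(3.5) = 12/13, h(6) = 2/3, h(6.75) = 8/13, h(7.5) = 4/7.
Sum = Σ Δx_i · h(x_i).
Sum ≈ 4.3407.

4.3407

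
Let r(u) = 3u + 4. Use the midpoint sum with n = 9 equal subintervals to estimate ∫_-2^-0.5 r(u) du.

0.375

Δu = (-0.5 − (-2))/9 = 1/6.
Midpoints: -23/12, -1.75, -19/12, -17/12, -1.25, -13/12, -11/12, -0.75, -7/12.
r(-23/12) = -1.75, r(-1.75) = -1.25, r(-19/12) = -0.75, r(-17/12) = -0.25, r(-1.25) = 0.25, r(-13/12) = 0.75, r(-11/12) = 1.25, r(-0.75) = 1.75, r(-7/12) = 2.25.
Sum = Δu · [r(-23/12) + r(-1.75) + r(-19/12) + ...].
Sum = 0.375.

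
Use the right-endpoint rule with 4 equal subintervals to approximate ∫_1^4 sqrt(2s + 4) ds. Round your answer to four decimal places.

9.3323

Δs = (4 − 1)/4 = 0.75.
Right endpoints: 1.75, 2.5, 3.25, 4.
f(1.75) ≈ 2.7386, f(2.5) ≈ 3.0000, f(3.25) ≈ 3.2404, f(4) ≈ 3.4641.
Sum = Δs · [f(1.75) + f(2.5) + f(3.25) + f(4)].
Sum ≈ 9.3323.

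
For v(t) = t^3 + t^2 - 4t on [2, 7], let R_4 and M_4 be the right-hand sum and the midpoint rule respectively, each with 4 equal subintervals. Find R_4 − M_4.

253.3203125

R_4 = 861.796875.
M_4 = 608.4765625.
R_4 − M_4 = 253.3203125.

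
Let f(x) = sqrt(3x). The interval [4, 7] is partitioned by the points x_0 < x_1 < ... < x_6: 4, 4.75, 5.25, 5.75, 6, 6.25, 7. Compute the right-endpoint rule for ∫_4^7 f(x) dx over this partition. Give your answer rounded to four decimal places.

Subinterval widths: 0.75, 0.5, 0.5, 0.25, 0.25, 0.75.
Right endpoints: 4.75, 5.25, 5.75, 6, 6.25, 7.
f(4.75) ≈ 3.7749, f(5.25) ≈ 3.9686, f(5.75) ≈ 4.1533, f(6) ≈ 4.2426, f(6.25) ≈ 4.3301, f(7) ≈ 4.5826.
Sum = Σ Δx_i · f(x_i).
Sum ≈ 12.4723.

12.4723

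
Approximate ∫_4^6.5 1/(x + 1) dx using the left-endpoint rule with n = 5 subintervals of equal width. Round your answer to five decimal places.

0.42259

Δx = (6.5 − 4)/5 = 0.5.
Left endpoints: 4, 4.5, 5, 5.5, 6.
f(4) = 0.2, f(4.5) = 2/11, f(5) = 1/6, f(5.5) = 2/13, f(6) = 1/7.
Sum = Δx · [f(4) + f(4.5) + f(5) + f(5.5) + f(6)].
Sum ≈ 0.42259.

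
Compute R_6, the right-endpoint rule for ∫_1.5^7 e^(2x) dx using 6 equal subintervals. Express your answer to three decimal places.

Δx = (7 − 1.5)/6 = 11/12.
Right endpoints: 29/12, 10/3, 4.25, 31/6, 73/12, 7.
f(29/12) ≈ 125.629, f(10/3) ≈ 785.772, f(4.25) ≈ 4914.769, f(31/6) ≈ 30740.409, f(73/12) ≈ 192272.068, f(7) ≈ 1202604.284.
Sum = Δx · [f(29/12) + f(10/3) + f(4.25) + ...].
Sum ≈ 1312156.020.

1312156.020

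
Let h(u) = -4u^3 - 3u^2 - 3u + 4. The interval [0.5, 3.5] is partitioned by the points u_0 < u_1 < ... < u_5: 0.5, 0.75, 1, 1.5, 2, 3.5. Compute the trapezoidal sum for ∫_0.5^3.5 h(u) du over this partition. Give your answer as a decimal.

Subinterval widths: 0.25, 0.25, 0.5, 0.5, 1.5.
h(0.5) = 1.25, h(0.75) = -1.625, h(1) = -6, h(1.5) = -20.75, h(2) = -46, h(3.5) = -214.75.
On each subinterval the trapezoid contributes (Δu_i/2)·[h(u_{i-1}) + h(u_i)].
Sum = -219.9375.

-219.9375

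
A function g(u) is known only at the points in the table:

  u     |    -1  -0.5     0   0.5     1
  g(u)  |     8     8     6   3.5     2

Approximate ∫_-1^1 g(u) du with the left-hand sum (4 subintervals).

Δu = 0.5.
Sum = 0.5·[8 + 8 + 6 + 3.5] = 12.75.

12.75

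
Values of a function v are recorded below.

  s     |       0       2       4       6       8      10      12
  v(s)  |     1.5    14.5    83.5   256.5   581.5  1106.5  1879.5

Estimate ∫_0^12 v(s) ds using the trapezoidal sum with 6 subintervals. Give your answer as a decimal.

5966

Δs = 2.
T_6 = (2/2)·[1.5 + 2·14.5 + 2·83.5 + 2·256.5 + 2·581.5 + 2·1106.5 + 1879.5] = 5966.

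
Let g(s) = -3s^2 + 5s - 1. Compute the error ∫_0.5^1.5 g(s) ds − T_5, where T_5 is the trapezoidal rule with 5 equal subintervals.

Exact integral: ∫_0.5^1.5 g(s) ds = 0.75.
T_5 = 0.73.
Error = 0.75 − 0.73 = 0.02.

0.02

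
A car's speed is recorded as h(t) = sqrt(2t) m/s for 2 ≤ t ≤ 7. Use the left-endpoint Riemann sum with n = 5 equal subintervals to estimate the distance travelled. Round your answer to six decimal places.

Δt = (7 − 2)/5 = 1.
Left endpoints: 2, 3, 4, 5, 6.
h(2) ≈ 2.000000, h(3) ≈ 2.449490, h(4) ≈ 2.828427, h(5) ≈ 3.162278, h(6) ≈ 3.464102.
Sum = Δt · [h(2) + h(3) + h(4) + h(5) + h(6)].
Sum ≈ 13.904296.

13.904296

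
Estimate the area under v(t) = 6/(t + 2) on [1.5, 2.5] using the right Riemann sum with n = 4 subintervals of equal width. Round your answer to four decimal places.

Δt = (2.5 − 1.5)/4 = 0.25.
Right endpoints: 1.75, 2, 2.25, 2.5.
v(1.75) = 1.6, v(2) = 1.5, v(2.25) = 24/17, v(2.5) = 4/3.
Sum = Δt · [v(1.75) + v(2) + v(2.25) + v(2.5)].
Sum ≈ 1.4613.

1.4613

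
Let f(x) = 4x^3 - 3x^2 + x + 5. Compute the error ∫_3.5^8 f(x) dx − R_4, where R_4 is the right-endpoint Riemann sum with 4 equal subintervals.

-1033.3828125

Exact integral: ∫_3.5^8 f(x) dx = 3525.1875.
R_4 = 4558.5703125.
Error = 3525.1875 − 4558.5703125 = -1033.3828125.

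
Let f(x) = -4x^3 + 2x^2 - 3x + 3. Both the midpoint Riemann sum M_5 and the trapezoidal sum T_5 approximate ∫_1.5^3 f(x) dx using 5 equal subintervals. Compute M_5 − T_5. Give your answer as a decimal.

M_5 = -65.53125.
T_5 = -66.375.
M_5 − T_5 = 0.84375.

0.84375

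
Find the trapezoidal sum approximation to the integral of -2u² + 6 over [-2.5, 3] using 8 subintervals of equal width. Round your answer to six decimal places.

3.716797

Δu = (3 − (-2.5))/8 = 0.6875.
f(-2.5) = -6.5, f(-1.8125) = -0.5703125, f(-1.125) = 3.46875, f(-0.4375) = 5.6171875, f(0.25) = 5.875, f(0.9375) = 4.2421875, f(1.625) = 0.71875, f(2.3125) = -4.6953125, f(3) = -12.
T_8 = (Δu/2)·[f(u_0) + 2f(u_1) + ... + 2f(u_{7}) + f(u_8)].
Sum ≈ 3.716797.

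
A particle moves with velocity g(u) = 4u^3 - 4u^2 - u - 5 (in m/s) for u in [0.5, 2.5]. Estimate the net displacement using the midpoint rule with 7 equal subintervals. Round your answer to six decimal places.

Δu = (2.5 − 0.5)/7 = 2/7.
Midpoints: 9/14, 13/14, 17/14, 1.5, 25/14, 29/14, 33/14.
g(9/14) = -2138/343, g(13/14) = -2118/343, g(17/14) = -1698/343, g(1.5) = -2, g(25/14) = 1110/343, g(29/14) = 3882/343, g(33/14) = 7822/343.
Sum = Δu · [g(9/14) + g(13/14) + g(17/14) + ...].
Sum ≈ 5.142857.

5.142857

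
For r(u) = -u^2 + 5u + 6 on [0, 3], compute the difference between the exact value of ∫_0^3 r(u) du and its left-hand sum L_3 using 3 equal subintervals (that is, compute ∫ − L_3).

Exact integral: ∫_0^3 r(u) du = 31.5.
L_3 = 28.
Error = 31.5 − 28 = 3.5.

3.5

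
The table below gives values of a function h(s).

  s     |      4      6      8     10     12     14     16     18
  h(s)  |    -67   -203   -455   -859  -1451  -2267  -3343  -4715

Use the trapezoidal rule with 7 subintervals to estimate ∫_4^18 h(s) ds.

Δs = 2.
T_7 = (2/2)·[(-67) + 2·(-203) + 2·(-455) + 2·(-859) + 2·(-1451) + 2·(-2267) + 2·(-3343) + (-4715)] = -21938.

-21938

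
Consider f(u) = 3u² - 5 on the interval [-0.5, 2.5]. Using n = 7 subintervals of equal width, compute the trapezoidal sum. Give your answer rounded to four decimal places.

Δu = (2.5 − (-0.5))/7 = 3/7.
f(-0.5) = -4.25, f(-1/14) = -977/196, f(5/14) = -905/196, f(11/14) = -617/196, f(17/14) = -113/196, f(23/14) = 607/196, f(29/14) = 1543/196, f(2.5) = 13.75.
T_7 = (Δu/2)·[f(u_0) + 2f(u_1) + ... + 2f(u_{6}) + f(u_7)].
Sum ≈ 1.0255.

1.0255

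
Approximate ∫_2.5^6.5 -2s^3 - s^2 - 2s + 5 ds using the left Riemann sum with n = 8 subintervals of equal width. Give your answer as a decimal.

-839.5

Δs = (6.5 − 2.5)/8 = 0.5.
Left endpoints: 2.5, 3, 3.5, 4, 4.5, 5, 5.5, 6.
f(2.5) = -37.5, f(3) = -64, f(3.5) = -100, f(4) = -147, f(4.5) = -206.5, f(5) = -280, f(5.5) = -369, f(6) = -475.
Sum = Δs · [f(2.5) + f(3) + f(3.5) + ...].
Sum = -839.5.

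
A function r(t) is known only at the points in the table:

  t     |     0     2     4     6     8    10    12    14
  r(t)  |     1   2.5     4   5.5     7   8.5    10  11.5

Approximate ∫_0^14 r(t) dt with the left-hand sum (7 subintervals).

Δt = 2.
Sum = 2·[1 + 2.5 + 4 + 5.5 + 7 + 8.5 + 10] = 77.

77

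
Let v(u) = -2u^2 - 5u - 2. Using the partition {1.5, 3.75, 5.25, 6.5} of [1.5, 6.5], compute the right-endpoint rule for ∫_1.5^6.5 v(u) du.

-383.78125

Subinterval widths: 2.25, 1.5, 1.25.
Right endpoints: 3.75, 5.25, 6.5.
v(3.75) = -48.875, v(5.25) = -83.375, v(6.5) = -119.
Sum = Σ Δu_i · v(u_i).
Sum = -383.78125.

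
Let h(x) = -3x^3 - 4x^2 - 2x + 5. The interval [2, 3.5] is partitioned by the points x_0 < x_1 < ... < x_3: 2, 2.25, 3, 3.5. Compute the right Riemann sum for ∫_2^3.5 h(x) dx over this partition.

-191.79296875

Subinterval widths: 0.25, 0.75, 0.5.
Right endpoints: 2.25, 3, 3.5.
h(2.25) = -53.921875, h(3) = -118, h(3.5) = -179.625.
Sum = Σ Δx_i · h(x_i).
Sum = -191.79296875.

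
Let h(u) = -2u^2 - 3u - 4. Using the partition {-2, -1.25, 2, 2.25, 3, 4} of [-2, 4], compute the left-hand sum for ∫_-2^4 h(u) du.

-66.625

Subinterval widths: 0.75, 3.25, 0.25, 0.75, 1.
Left endpoints: -2, -1.25, 2, 2.25, 3.
h(-2) = -6, h(-1.25) = -3.375, h(2) = -18, h(2.25) = -20.875, h(3) = -31.
Sum = Σ Δu_i · h(u_i).
Sum = -66.625.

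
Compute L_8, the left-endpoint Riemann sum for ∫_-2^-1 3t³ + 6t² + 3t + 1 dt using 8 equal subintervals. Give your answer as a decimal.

Δt = (-1 − (-2))/8 = 0.125.
Left endpoints: -2, -1.875, -1.75, -1.625, -1.5, -1.375, -1.25, -1.125.
f(-2) = -5, f(-1.875) = -1693/512, f(-1.75) = -1.953125, f(-1.625) = -463/512, f(-1.5) = -0.125, f(-1.375) = 215/512, f(-1.25) = 0.765625, f(-1.125) = 485/512.
Sum = Δt · [f(-2) + f(-1.875) + f(-1.75) + ...].
Sum = -1.14453125.

-1.14453125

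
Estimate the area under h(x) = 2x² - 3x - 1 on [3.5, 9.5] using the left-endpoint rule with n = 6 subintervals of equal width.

353

Δx = (9.5 − 3.5)/6 = 1.
Left endpoints: 3.5, 4.5, 5.5, 6.5, 7.5, 8.5.
h(3.5) = 13, h(4.5) = 26, h(5.5) = 43, h(6.5) = 64, h(7.5) = 89, h(8.5) = 118.
Sum = Δx · [h(3.5) + h(4.5) + h(5.5) + ...].
Sum = 353.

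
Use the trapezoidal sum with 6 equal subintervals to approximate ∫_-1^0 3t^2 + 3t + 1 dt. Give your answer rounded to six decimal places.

0.513889

Δt = (0 − (-1))/6 = 1/6.
f(-1) = 1, f(-5/6) = 7/12, f(-2/3) = 1/3, f(-0.5) = 0.25, f(-1/3) = 1/3, f(-1/6) = 7/12, f(0) = 1.
T_6 = (Δt/2)·[f(t_0) + 2f(t_1) + ... + 2f(t_{5}) + f(t_6)].
Sum ≈ 0.513889.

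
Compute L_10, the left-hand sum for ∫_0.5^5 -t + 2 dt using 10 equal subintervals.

-2.3625

Δt = (5 − 0.5)/10 = 0.45.
Left endpoints: 0.5, 0.95, 1.4, 1.85, 2.3, 2.75, 3.2, 3.65, 4.1, 4.55.
f(0.5) = 1.5, f(0.95) = 1.05, f(1.4) = 0.6, f(1.85) = 0.15, f(2.3) = -0.3, f(2.75) = -0.75, f(3.2) = -1.2, f(3.65) = -1.65, f(4.1) = -2.1, f(4.55) = -2.55.
Sum = Δt · [f(0.5) + f(0.95) + f(1.4) + ...].
Sum = -2.3625.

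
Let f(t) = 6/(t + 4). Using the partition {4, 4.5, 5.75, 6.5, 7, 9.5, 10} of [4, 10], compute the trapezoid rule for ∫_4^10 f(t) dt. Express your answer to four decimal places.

Subinterval widths: 0.5, 1.25, 0.75, 0.5, 2.5, 0.5.
f(4) = 0.75, f(4.5) = 12/17, f(5.75) = 8/13, f(6.5) = 4/7, f(7) = 6/11, f(9.5) = 4/9, f(10) = 3/7.
On each subinterval the trapezoid contributes (Δt_i/2)·[f(t_{i-1}) + f(t_i)].
Sum ≈ 3.3697.

3.3697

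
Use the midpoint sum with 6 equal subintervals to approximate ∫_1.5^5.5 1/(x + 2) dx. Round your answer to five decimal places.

Δx = (5.5 − 1.5)/6 = 2/3.
Midpoints: 11/6, 2.5, 19/6, 23/6, 4.5, 31/6.
f(11/6) = 6/23, f(2.5) = 2/9, f(19/6) = 6/31, f(23/6) = 6/35, f(4.5) = 2/13, f(31/6) = 6/43.
Sum = Δx · [f(11/6) + f(2.5) + f(19/6) + ...].
Sum ≈ 0.76097.

0.76097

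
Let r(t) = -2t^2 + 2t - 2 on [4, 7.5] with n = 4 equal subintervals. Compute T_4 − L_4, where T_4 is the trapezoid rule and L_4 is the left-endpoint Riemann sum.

T_4 = -206.2265625.
L_4 = -174.0703125.
T_4 − L_4 = -32.15625.

-32.15625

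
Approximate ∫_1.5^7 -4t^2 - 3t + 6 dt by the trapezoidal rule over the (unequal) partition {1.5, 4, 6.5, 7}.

-510.875

Subinterval widths: 2.5, 2.5, 0.5.
f(1.5) = -7.5, f(4) = -70, f(6.5) = -182.5, f(7) = -211.
On each subinterval the trapezoid contributes (Δt_i/2)·[f(t_{i-1}) + f(t_i)].
Sum = -510.875.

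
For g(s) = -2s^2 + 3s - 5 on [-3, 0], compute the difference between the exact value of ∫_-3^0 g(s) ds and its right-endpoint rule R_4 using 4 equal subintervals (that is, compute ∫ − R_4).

-9.5625

Exact integral: ∫_-3^0 g(s) ds = -46.5.
R_4 = -36.9375.
Error = -46.5 − (-36.9375) = -9.5625.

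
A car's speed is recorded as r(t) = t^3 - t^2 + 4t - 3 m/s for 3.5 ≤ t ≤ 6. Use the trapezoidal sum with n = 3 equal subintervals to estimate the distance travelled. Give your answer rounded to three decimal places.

272.610

Δt = (6 − 3.5)/3 = 5/6.
r(3.5) = 41.625, r(13/3) = 2077/27, r(31/6) = 27841/216, r(6) = 201.
T_3 = (Δt/2)·[r(t_0) + 2r(t_1) + 2r(t_2) + r(t_3)].
Sum ≈ 272.610.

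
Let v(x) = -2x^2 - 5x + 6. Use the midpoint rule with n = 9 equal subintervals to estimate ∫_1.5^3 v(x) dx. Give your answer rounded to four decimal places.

Δx = (3 − 1.5)/9 = 1/6.
Midpoints: 19/12, 1.75, 23/12, 25/12, 2.25, 29/12, 31/12, 2.75, 35/12.
v(19/12) = -499/72, v(1.75) = -8.875, v(23/12) = -787/72, v(25/12) = -943/72, v(2.25) = -15.375, v(29/12) = -1279/72, v(31/12) = -1459/72, v(2.75) = -22.875, v(35/12) = -1843/72.
Sum = Δx · [v(19/12) + v(1.75) + v(23/12) + ...].
Sum ≈ -23.6181.

-23.6181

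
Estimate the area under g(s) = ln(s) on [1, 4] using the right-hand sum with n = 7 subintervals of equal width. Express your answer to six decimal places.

2.830849

Δs = (4 − 1)/7 = 3/7.
Right endpoints: 10/7, 13/7, 16/7, 19/7, 22/7, 25/7, 4.
g(10/7) ≈ 0.356675, g(13/7) ≈ 0.619039, g(16/7) ≈ 0.826679, g(19/7) ≈ 0.998529, g(22/7) ≈ 1.145132, g(25/7) ≈ 1.272966, g(4) ≈ 1.386294.
Sum = Δs · [g(10/7) + g(13/7) + g(16/7) + ...].
Sum ≈ 2.830849.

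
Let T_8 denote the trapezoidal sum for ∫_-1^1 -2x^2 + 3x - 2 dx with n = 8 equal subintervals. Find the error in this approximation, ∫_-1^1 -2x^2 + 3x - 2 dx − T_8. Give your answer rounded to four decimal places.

Exact integral: ∫_-1^1 f(x) dx ≈ -5.333333.
T_8 = -5.375.
Error ≈ -5.333333 − (-5.375) ≈ 0.0417.

0.0417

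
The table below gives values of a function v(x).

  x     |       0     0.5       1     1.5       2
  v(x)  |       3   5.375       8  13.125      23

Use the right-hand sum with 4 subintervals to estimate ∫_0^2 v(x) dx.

Δx = 0.5.
Sum = 0.5·[5.375 + 8 + 13.125 + 23] = 24.75.

24.75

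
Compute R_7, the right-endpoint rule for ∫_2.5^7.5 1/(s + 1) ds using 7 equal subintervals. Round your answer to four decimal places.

Δs = (7.5 − 2.5)/7 = 5/7.
Right endpoints: 45/14, 55/14, 65/14, 75/14, 85/14, 95/14, 7.5.
f(45/14) = 14/59, f(55/14) = 14/69, f(65/14) = 14/79, f(75/14) = 14/89, f(85/14) = 14/99, f(95/14) = 14/109, f(7.5) = 2/17.
Sum = Δs · [f(45/14) + f(55/14) + f(65/14) + ...].
Sum ≈ 0.8301.

0.8301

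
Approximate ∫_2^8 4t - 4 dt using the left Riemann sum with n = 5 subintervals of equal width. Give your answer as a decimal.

81.6

Δt = (8 − 2)/5 = 1.2.
Left endpoints: 2, 3.2, 4.4, 5.6, 6.8.
f(2) = 4, f(3.2) = 8.8, f(4.4) = 13.6, f(5.6) = 18.4, f(6.8) = 23.2.
Sum = Δt · [f(2) + f(3.2) + f(4.4) + f(5.6) + f(6.8)].
Sum = 81.6.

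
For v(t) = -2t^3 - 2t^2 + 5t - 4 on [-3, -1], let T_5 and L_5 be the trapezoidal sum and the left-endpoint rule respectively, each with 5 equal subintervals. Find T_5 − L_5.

T_5 = -4.8.
L_5 = 0.4.
T_5 − L_5 = -5.2.

-5.2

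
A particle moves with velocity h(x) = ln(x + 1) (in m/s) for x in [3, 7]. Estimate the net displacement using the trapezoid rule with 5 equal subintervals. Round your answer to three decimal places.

7.084

Δx = (7 − 3)/5 = 0.8.
h(3) ≈ 1.386, h(3.8) ≈ 1.569, h(4.6) ≈ 1.723, h(5.4) ≈ 1.856, h(6.2) ≈ 1.974, h(7) ≈ 2.079.
T_5 = (Δx/2)·[h(x_0) + 2h(x_1) + ... + 2h(x_{4}) + h(x_5)].
Sum ≈ 7.084.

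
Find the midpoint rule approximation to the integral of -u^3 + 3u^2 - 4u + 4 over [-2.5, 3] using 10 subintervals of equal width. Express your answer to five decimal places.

48.32867

Δu = (3 − (-2.5))/10 = 0.55.
Midpoints: -2.225, -1.675, -1.125, -0.575, -0.025, 0.525, 1.075, 1.625, 2.175, 2.725.
f(-2.225) = 2481089/64000, f(-1.675) = 1524243/64000, f(-1.125) = 7025/512, f(-0.575) = 478847/64000, f(-0.025) = 262521/64000, f(0.525) = 165259/64000, f(1.075) = 123173/64000, f(1.625) = 579/512, f(2.175) = -51023/64000, f(2.725) = -310909/64000.
Sum = Δu · [f(-2.225) + f(-1.675) + f(-1.125) + ...].
Sum ≈ 48.32867.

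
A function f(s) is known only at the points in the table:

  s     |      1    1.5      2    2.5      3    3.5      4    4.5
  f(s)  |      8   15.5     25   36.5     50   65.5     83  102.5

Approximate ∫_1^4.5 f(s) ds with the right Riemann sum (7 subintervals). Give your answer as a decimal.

189

Δs = 0.5.
Sum = 0.5·[15.5 + 25 + 36.5 + 50 + 65.5 + 83 + 102.5] = 189.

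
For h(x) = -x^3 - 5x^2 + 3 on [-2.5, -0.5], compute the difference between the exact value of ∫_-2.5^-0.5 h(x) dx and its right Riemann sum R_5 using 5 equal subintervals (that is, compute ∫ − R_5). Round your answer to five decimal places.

-2.87333

Exact integral: ∫_-2.5^-0.5 h(x) dx ≈ -10.0833333.
R_5 = -7.21.
Error ≈ -10.0833333 − (-7.21) ≈ -2.87333.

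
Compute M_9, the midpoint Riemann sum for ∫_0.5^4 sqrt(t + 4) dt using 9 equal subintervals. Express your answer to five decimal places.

Δt = (4 − 0.5)/9 = 7/18.
Midpoints: 25/36, 13/12, 53/36, 67/36, 2.25, 95/36, 109/36, 41/12, 137/36.
f(25/36) ≈ 2.16667, f(13/12) ≈ 2.25462, f(53/36) ≈ 2.33928, f(67/36) ≈ 2.42097, f(2.25) ≈ 2.50000, f(95/36) ≈ 2.57660, f(109/36) ≈ 2.65100, f(41/12) ≈ 2.72336, f(137/36) ≈ 2.79384.
Sum = Δt · [f(25/36) + f(13/12) + f(53/36) + ...].
Sum ≈ 8.72135.

8.72135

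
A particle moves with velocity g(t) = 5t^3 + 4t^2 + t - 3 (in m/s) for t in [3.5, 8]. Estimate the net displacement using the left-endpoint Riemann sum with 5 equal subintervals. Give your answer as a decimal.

Δt = (8 − 3.5)/5 = 0.9.
Left endpoints: 3.5, 4.4, 5.3, 6.2, 7.1.
g(3.5) = 263.875, g(4.4) = 504.76, g(5.3) = 859.045, g(6.2) = 1348.6, g(7.1) = 1995.295.
Sum = Δt · [g(3.5) + g(4.4) + g(5.3) + g(6.2) + g(7.1)].
Sum = 4474.4175.

4474.4175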